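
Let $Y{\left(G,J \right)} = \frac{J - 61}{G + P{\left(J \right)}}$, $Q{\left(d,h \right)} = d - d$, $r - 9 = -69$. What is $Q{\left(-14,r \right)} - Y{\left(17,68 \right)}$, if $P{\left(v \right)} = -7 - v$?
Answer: $\frac{7}{58} \approx 0.12069$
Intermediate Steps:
$r = -60$ ($r = 9 - 69 = -60$)
$Q{\left(d,h \right)} = 0$
$Y{\left(G,J \right)} = \frac{-61 + J}{-7 + G - J}$ ($Y{\left(G,J \right)} = \frac{J - 61}{G - \left(7 + J\right)} = \frac{-61 + J}{-7 + G - J}$)
$Q{\left(-14,r \right)} - Y{\left(17,68 \right)} = 0 - \frac{61 - 68}{7 + 68 - 17} = 0 - \frac{1}{58} \left(-7\right) = 0 - - \frac{7}{58} = 0 + \frac{7}{58} = \frac{7}{58}$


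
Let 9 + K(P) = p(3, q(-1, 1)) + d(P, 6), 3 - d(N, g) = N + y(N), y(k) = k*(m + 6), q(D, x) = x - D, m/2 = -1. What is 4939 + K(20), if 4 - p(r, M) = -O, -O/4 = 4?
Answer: 4821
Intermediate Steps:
O = -16 (O = -4*4 = -16)
m = -2 (m = 2*(-1) = -2)
y(k) = 4*k (y(k) = k*(-2 + 6) = k*4 = 4*k)
d(N, g) = 3 - 5*N (d(N, g) = 3 - (N + 4*N) = 3 - 5*N)
p(r, M) = -12 (p(r, M) = 4 - (-1)*(-16) = 4 - 1*16 = 4 - 16 = -12)
K(P) = -18 - 5*P (K(P) = -9 + (-12 + (3 - 5*P)) = -9 + (-9 - 5*P) = -18 - 5*P)
4939 + K(20) = 4939 + (-18 - 5*20) = 4939 + (-18 - 100) = 4939 - 118 = 4821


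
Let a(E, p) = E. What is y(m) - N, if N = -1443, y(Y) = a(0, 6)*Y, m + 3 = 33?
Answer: 1443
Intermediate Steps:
m = 30 (m = -3 + 33 = 30)
y(Y) = 0 (y(Y) = 0*Y = 0)
y(m) - N = 0 - 1*(-1443) = 0 + 1443 = 1443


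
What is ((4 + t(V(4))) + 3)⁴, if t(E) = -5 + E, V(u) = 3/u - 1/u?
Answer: 625/16 ≈ 39.063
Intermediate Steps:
V(u) = 2/u
((4 + t(V(4))) + 3)⁴ = ((4 + (-5 + 2/4)) + 3)⁴ = ((4 + (-5 + 2*(¼))) + 3)⁴ = ((4 + (-5 + ½)) + 3)⁴ = ((4 - 9/2) + 3)⁴ = (-½ + 3)⁴ = (5/2)⁴ = 625/16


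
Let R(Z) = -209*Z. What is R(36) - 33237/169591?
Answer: -1276035921/169591 ≈ -7524.2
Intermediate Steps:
R(36) - 33237/169591 = -209*36 - 33237/169591 = -7524 - 33237*1/169591 = -7524 - 33237/169591 = -1276035921/169591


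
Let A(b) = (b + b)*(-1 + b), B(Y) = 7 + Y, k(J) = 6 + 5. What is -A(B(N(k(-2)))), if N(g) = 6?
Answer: -312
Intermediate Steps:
k(J) = 11
A(b) = 2*b*(-1 + b) (A(b) = (2*b)*(-1 + b) = 2*b*(-1 + b))
-A(B(N(k(-2)))) = -2*(7 + 6)*(-1 + (7 + 6)) = -2*13*(-1 + 13) = -2*13*12 = -1*312 = -312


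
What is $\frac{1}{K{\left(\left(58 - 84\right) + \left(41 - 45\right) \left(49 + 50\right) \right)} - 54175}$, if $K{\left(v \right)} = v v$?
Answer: $\frac{1}{123909} \approx 8.0704 \cdot 10^{-6}$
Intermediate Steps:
$K{\left(v \right)} = v^{2}$
$\frac{1}{K{\left(\left(58 - 84\right) + \left(41 - 45\right) \left(49 + 50\right) \right)} - 54175} = \frac{1}{\left(\left(58 - 84\right) + \left(41 - 45\right) \left(49 + 50\right)\right)^{2} - 54175} = \frac{1}{\left(-26 - 396\right)^{2} - 54175} = \frac{1}{\left(-422\right)^{2} - 54175} = \frac{1}{178084 - 54175} = \frac{1}{123909}$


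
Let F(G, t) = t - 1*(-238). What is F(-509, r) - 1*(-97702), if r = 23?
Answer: 97963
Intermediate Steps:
F(G, t) = 238 + t (F(G, t) = t + 238 = 238 + t)
F(-509, r) - 1*(-97702) = (238 + 23) - 1*(-97702) = 261 + 97702 = 97963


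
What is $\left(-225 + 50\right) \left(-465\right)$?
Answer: $81375$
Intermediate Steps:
$\left(-225 + 50\right) \left(-465\right) = \left(-175\right) \left(-465\right) = 81375$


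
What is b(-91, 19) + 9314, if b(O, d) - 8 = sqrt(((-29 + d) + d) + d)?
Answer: 9322 + 2*sqrt(7) ≈ 9327.3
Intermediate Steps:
b(O, d) = 8 + sqrt(-29 + 3*d) (b(O, d) = 8 + sqrt(((-29 + d) + d) + d) = 8 + sqrt((-29 + 2*d) + d) = 8 + sqrt(-29 + 3*d))
b(-91, 19) + 9314 = (8 + sqrt(-29 + 3*19)) + 9314 = (8 + sqrt(-29 + 57)) + 9314 = (8 + sqrt(28)) + 9314 = (8 + 2*sqrt(7)) + 9314 = 9322 + 2*sqrt(7)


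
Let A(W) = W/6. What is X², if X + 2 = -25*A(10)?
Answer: 17161/9 ≈ 1906.8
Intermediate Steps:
A(W) = W/6 (A(W) = W*(⅙) = W/6)
X = -131/3 (X = -2 - 25*10/6 = -2 - 25*5/3 = -2 - 125/3 = -131/3 ≈ -43.667)
X² = (-131/3)² = 17161/9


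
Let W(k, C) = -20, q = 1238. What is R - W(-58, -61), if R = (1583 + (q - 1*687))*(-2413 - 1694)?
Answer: -8764318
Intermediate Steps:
R = -8764338 (R = (1583 + (1238 - 1*687))*(-2413 - 1694) = (1583 + (1238 - 687))*(-4107) = (1583 + 551)*(-4107) = 2134*(-4107) = -8764338)
R - W(-58, -61) = -8764338 - 1*(-20) = -8764338 + 20 = -8764318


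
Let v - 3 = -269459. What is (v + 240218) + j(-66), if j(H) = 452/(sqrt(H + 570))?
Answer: -29238 + 113*sqrt(14)/21 ≈ -29218.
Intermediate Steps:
v = -269456 (v = 3 - 269459 = -269456)
j(H) = 452/sqrt(570 + H) (j(H) = 452/(sqrt(570 + H)) = 452/sqrt(570 + H))
(v + 240218) + j(-66) = (-269456 + 240218) + 452/sqrt(570 - 66) = -29238 + 452/sqrt(504) = -29238 + 452*(sqrt(14)/84) = -29238 + 113*sqrt(14)/21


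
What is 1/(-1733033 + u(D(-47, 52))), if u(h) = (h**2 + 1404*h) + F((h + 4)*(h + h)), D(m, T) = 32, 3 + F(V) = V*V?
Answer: 1/3621332 ≈ 2.7614e-7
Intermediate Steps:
F(V) = -3 + V**2 (F(V) = -3 + V*V = -3 + V**2)
u(h) = -3 + h**2 + 1404*h + 4*h**2*(4 + h)**2 (u(h) = (h**2 + 1404*h) + (-3 + ((h + 4)*(h + h))**2) = (h**2 + 1404*h) + (-3 + ((4 + h)*(2*h))**2) = (h**2 + 1404*h) + (-3 + (2*h*(4 + h))**2) = (h**2 + 1404*h) + (-3 + 4*h**2*(4 + h)**2) = -3 + h**2 + 1404*h + 4*h**2*(4 + h)**2)
1/(-1733033 + u(D(-47, 52))) = 1/(-1733033 + (-3 + 32**2 + 1404*32 + 4*32**2*(4 + 32)**2)) = 1/(-1733033 + (-3 + 1024 + 44928 + 4*1024*36**2)) = 1/(-1733033 + (-3 + 1024 + 44928 + 4*1024*1296)) = 1/(-1733033 + (-3 + 1024 + 44928 + 5308416)) = 1/(-1733033 + 5354365) = 1/3621332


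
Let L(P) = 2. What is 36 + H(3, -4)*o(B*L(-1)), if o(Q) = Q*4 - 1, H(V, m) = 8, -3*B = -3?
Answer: 92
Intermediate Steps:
B = 1 (B = -⅓*(-3) = 1)
o(Q) = -1 + 4*Q (o(Q) = 4*Q - 1 = -1 + 4*Q)
36 + H(3, -4)*o(B*L(-1)) = 36 + 8*(-1 + 4*(1*2)) = 36 + 8*(-1 + 4*2) = 36 + 8*(-1 + 8) = 36 + 8*7 = 36 + 56 = 92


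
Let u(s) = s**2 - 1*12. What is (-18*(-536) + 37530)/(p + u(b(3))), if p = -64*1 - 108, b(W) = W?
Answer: -47178/175 ≈ -269.59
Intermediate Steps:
p = -172 (p = -64 - 108 = -172)
u(s) = -12 + s**2 (u(s) = s**2 - 12 = -12 + s**2)
(-18*(-536) + 37530)/(p + u(b(3))) = (-18*(-536) + 37530)/(-172 + (-12 + 3**2)) = (9648 + 37530)/(-172 + (-12 + 9)) = 47178/(-172 - 3) = 47178/(-175) = 47178*(-1/175) = -47178/175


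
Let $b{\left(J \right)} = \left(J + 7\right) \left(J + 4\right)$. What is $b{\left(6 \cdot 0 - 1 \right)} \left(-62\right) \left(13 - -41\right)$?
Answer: $-60264$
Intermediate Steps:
$b{\left(J \right)} = \left(4 + J\right) \left(7 + J\right)$ ($b{\left(J \right)} = \left(7 + J\right) \left(4 + J\right) = \left(4 + J\right) \left(7 + J\right)$)
$b{\left(6 \cdot 0 - 1 \right)} \left(-62\right) \left(13 - -41\right) = \left(28 + \left(6 \cdot 0 - 1\right)^{2} + 11 \left(6 \cdot 0 - 1\right)\right) \left(-62\right) \left(13 - -41\right) = \left(28 + \left(0 - 1\right)^{2} + 11 \left(0 - 1\right)\right) \left(-62\right) \left(13 + 41\right) = \left(28 + \left(-1\right)^{2} + 11 \left(-1\right)\right) \left(-62\right) 54 = \left(28 + 1 - 11\right) \left(-62\right) 54 = 18 \left(-62\right) 54 = \left(-1116\right) 54 = -60264$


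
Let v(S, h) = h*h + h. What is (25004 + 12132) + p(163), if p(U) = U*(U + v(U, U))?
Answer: 4421021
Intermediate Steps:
v(S, h) = h + h² (v(S, h) = h² + h = h + h²)
p(U) = U*(U + U*(1 + U))
(25004 + 12132) + p(163) = (25004 + 12132) + 163²*(2 + 163) = 37136 + 26569*165 = 37136 + 4383885 = 4421021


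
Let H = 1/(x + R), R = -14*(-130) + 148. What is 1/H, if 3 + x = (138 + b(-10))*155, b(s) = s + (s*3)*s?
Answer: 68305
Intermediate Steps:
b(s) = s + 3*s² (b(s) = s + (3*s)*s = s + 3*s²)
R = 1968 (R = 1820 + 148 = 1968)
x = 66337 (x = -3 + (138 - 10*(1 + 3*(-10)))*155 = -3 + (138 - 10*(1 - 30))*155 = -3 + (138 - 10*(-29))*155 = -3 + (138 + 290)*155 = -3 + 428*155 = -3 + 66340 = 66337)
H = 1/68305 (H = 1/(66337 + 1968) = 1/68305 ≈ 1.4640e-5)
1/H = 1/(1/68305) = 68305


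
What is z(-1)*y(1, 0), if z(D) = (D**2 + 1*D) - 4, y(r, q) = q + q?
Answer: 0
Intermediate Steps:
y(r, q) = 2*q
z(D) = -4 + D + D**2 (z(D) = (D**2 + D) - 4 = (D + D**2) - 4 = -4 + D + D**2)
z(-1)*y(1, 0) = (-4 - 1 + (-1)**2)*(2*0) = (-4 - 1 + 1)*0 = -4*0 = 0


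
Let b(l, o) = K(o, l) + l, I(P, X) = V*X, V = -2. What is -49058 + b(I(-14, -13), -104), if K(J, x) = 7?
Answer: -49025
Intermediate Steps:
I(P, X) = -2*X
b(l, o) = 7 + l
-49058 + b(I(-14, -13), -104) = -49058 + (7 - 2*(-13)) = -49058 + (7 + 26) = -49058 + 33 = -49025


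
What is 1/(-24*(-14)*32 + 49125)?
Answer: 1/59877 ≈ 1.6701e-5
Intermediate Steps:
1/(-24*(-14)*32 + 49125) = 1/(336*32 + 49125) = 1/(10752 + 49125) = 1/59877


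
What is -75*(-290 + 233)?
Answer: 4275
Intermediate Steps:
-75*(-290 + 233) = -75*(-57) = 4275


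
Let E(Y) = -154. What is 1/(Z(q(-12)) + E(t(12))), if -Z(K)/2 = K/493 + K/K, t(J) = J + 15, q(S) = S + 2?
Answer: -493/76888 ≈ -0.0064119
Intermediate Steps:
q(S) = 2 + S
t(J) = 15 + J
Z(K) = -2 - 2*K/493 (Z(K) = -2*(K/493 + K/K) = -2*(K*(1/493) + 1) = -2*(K/493 + 1) = -2*(1 + K/493) = -2 - 2*K/493)
1/(Z(q(-12)) + E(t(12))) = 1/((-2 - 2*(2 - 12)/493) - 154) = 1/((-2 - 2/493*(-10)) - 154) = 1/((-2 + 20/493) - 154) = 1/(-966/493 - 154) = 1/(-76888/493) = -493/76888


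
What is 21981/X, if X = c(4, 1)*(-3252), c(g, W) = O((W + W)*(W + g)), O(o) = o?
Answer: -7327/10840 ≈ -0.67592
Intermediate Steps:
c(g, W) = 2*W*(W + g) (c(g, W) = (W + W)*(W + g) = (2*W)*(W + g) = 2*W*(W + g))
X = -32520 (X = (2*1*(1 + 4))*(-3252) = (2*1*5)*(-3252) = 10*(-3252) = -32520)
21981/X = 21981/(-32520) = 21981*(-1/32520) = -7327/10840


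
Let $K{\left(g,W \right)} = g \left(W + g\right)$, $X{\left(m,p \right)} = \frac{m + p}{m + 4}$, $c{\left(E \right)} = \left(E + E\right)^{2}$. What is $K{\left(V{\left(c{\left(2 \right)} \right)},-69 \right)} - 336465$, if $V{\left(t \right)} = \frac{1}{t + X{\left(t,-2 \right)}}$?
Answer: $- \frac{9383787515}{27889} \approx -3.3647 \cdot 10^{5}$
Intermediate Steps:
$c{\left(E \right)} = 4 E^{2}$ ($c{\left(E \right)} = \left(2 E\right)^{2} = 4 E^{2}$)
$X{\left(m,p \right)} = \frac{m + p}{4 + m}$
$V{\left(t \right)} = \frac{1}{t + \frac{-2 + t}{4 + t}}$ ($V{\left(t \right)} = \frac{1}{t + \frac{t - 2}{4 + t}} = \frac{1}{t + \frac{-2 + t}{4 + t}}$)
$K{\left(V{\left(c{\left(2 \right)} \right)},-69 \right)} - 336465 = \frac{4 + 4 \cdot 2^{2}}{-2 + 4 \cdot 2^{2} + 4 \cdot 2^{2} \left(4 + 4 \cdot 2^{2}\right)} \left(-69 + \frac{4 + 4 \cdot 2^{2}}{-2 + 4 \cdot 2^{2} + 4 \cdot 2^{2} \left(4 + 4 \cdot 2^{2}\right)}\right) - 336465 = \frac{4 + 4 \cdot 4}{-2 + 4 \cdot 4 + 4 \cdot 4 \left(4 + 4 \cdot 4\right)} \left(-69 + \frac{4 + 4 \cdot 4}{-2 + 4 \cdot 4 + 4 \cdot 4 \left(4 + 4 \cdot 4\right)}\right) - 336465 = \frac{4 + 16}{-2 + 16 + 16 \left(4 + 16\right)} \left(-69 + \frac{4 + 16}{-2 + 16 + 16 \left(4 + 16\right)}\right) - 336465 = \frac{1}{-2 + 16 + 16 \cdot 20} \cdot 20 \left(-69 + \frac{1}{-2 + 16 + 16 \cdot 20} \cdot 20\right) - 336465 = \frac{1}{-2 + 16 + 320} \cdot 20 \left(-69 + \frac{1}{-2 + 16 + 320} \cdot 20\right) - 336465 = \frac{1}{334} \cdot 20 \left(-69 + \frac{1}{334} \cdot 20\right) - 336465 = \frac{10 \left(-69 + \frac{10}{167}\right)}{167} - 336465 = \frac{10}{167} \left(- \frac{11513}{167}\right) - 336465 = - \frac{115130}{27889} - 336465 = - \frac{9383787515}{27889}$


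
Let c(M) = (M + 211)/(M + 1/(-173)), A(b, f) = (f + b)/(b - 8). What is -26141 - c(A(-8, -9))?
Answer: -658542/25 ≈ -26342.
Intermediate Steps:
A(b, f) = (b + f)/(-8 + b)
c(M) = (211 + M)/(-1/173 + M) (c(M) = (211 + M)/(M - 1/173) = (211 + M)/(-1/173 + M))
-26141 - c(A(-8, -9)) = -26141 - 173*(211 + (-8 - 9)/(-8 - 8))/(-1 + 173*((-8 - 9)/(-8 - 8))) = -26141 - 173*(211 - 17/(-16))/(-1 + 173*(-17/(-16))) = -26141 - 173*(211 - 1/16*(-17))/(-1 + 173*(-1/16*(-17))) = -26141 - 173*(211 + 17/16)/(-1 + 173*(17/16)) = -26141 - 173*3393/((-1 + 2941/16)*16) = -26141 - 173*3393/(2925/16*16) = -26141 - 173*16*3393/(2925*16) = -26141 - 1*5017/25 = -26141 - 5017/25 = -658542/25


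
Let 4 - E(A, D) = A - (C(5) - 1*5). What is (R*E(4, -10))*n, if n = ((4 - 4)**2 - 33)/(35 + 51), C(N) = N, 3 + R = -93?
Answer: 0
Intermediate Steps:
R = -96 (R = -3 - 93 = -96)
E(A, D) = 4 - A (E(A, D) = 4 - (A - (5 - 1*5)) = 4 - (A - (5 - 5)) = 4 - (A - 1*0) = 4 - (A + 0) = 4 - A)
n = -33/86 (n = (0**2 - 33)/86 = (0 - 33)*(1/86) = -33*1/86 = -33/86 ≈ -0.38372)
(R*E(4, -10))*n = -96*(4 - 1*4)*(-33/86) = -96*(4 - 4)*(-33/86) = -96*0*(-33/86) = 0*(-33/86) = 0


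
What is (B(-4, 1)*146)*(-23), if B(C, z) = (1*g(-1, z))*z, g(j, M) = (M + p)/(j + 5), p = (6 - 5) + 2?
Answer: -3358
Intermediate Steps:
p = 3 (p = 1 + 2 = 3)
g(j, M) = (3 + M)/(5 + j) (g(j, M) = (M + 3)/(j + 5) = (3 + M)/(5 + j))
B(C, z) = z*(¾ + z/4) (B(C, z) = (1*((3 + z)/(5 - 1)))*z = (1*((3 + z)/4))*z = (1*(¾ + z/4))*z = (¾ + z/4)*z = z*(¾ + z/4))
(B(-4, 1)*146)*(-23) = (((¼)*1*(3 + 1))*146)*(-23) = (((¼)*1*4)*146)*(-23) = (1*146)*(-23) = 146*(-23) = -3358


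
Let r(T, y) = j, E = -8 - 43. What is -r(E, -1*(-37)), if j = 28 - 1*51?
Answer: 23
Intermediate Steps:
E = -51
j = -23 (j = 28 - 51 = -23)
r(T, y) = -23
-r(E, -1*(-37)) = -1*(-23) = 23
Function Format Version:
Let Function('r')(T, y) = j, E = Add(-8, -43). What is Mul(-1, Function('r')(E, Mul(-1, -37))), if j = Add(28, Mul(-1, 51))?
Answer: 23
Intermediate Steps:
E = -51
j = -23 (j = Add(28, -51) = -23)
Function('r')(T, y) = -23
Mul(-1, Function('r')(E, Mul(-1, -37))) = Mul(-1, -23) = 23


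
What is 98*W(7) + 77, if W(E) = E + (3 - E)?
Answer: 371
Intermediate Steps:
W(E) = 3
98*W(7) + 77 = 98*3 + 77 = 294 + 77 = 371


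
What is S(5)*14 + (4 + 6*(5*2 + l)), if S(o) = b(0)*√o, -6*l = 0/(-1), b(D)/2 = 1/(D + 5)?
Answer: 64 + 28*√5/5 ≈ 76.522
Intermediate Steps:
b(D) = 2/(5 + D) (b(D) = 2/(D + 5) = 2/(5 + D))
l = 0 (l = -0/(-1) = -0*(-1) = -⅙*0 = 0)
S(o) = 2*√o/5 (S(o) = (2/(5 + 0))*√o = (2/5)*√o = (2*(⅕))*√o = 2*√o/5)
S(5)*14 + (4 + 6*(5*2 + l)) = (2*√5/5)*14 + (4 + 6*(5*2 + 0)) = 28*√5/5 + (4 + 6*(10 + 0)) = 28*√5/5 + (4 + 6*10) = 28*√5/5 + (4 + 60) = 28*√5/5 + 64 = 64 + 28*√5/5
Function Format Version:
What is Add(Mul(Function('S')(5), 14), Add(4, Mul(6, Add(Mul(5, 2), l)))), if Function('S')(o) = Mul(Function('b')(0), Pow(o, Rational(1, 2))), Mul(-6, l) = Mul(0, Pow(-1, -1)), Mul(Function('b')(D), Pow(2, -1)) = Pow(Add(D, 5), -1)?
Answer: Add(64, Mul(Rational(28, 5), Pow(5, Rational(1, 2)))) ≈ 76.522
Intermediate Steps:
Function('b')(D) = Mul(2, Pow(Add(5, D), -1)) (Function('b')(D) = Mul(2, Pow(Add(D, 5), -1)) = Mul(2, Pow(Add(5, D), -1)))
l = 0 (l = Mul(Rational(-1, 6), Mul(0, Pow(-1, -1))) = Mul(Rational(-1, 6), Mul(0, -1)) = Mul(Rational(-1, 6), 0) = 0)
Function('S')(o) = Mul(Rational(2, 5), Pow(o, Rational(1, 2))) (Function('S')(o) = Mul(Mul(2, Pow(Add(5, 0), -1)), Pow(o, Rational(1, 2))) = Mul(Mul(2, Pow(5, -1)), Pow(o, Rational(1, 2))) = Mul(Mul(2, Rational(1, 5)), Pow(o, Rational(1, 2))) = Mul(Rational(2, 5), Pow(o, Rational(1, 2))))
Add(Mul(Function('S')(5), 14), Add(4, Mul(6, Add(Mul(5, 2), l)))) = Add(Mul(Mul(Rational(2, 5), Pow(5, Rational(1, 2))), 14), Add(4, Mul(6, Add(Mul(5, 2), 0)))) = Add(Mul(Rational(28, 5), Pow(5, Rational(1, 2))), Add(4, Mul(6, Add(10, 0)))) = Add(Mul(Rational(28, 5), Pow(5, Rational(1, 2))), Add(4, Mul(6, 10))) = Add(Mul(Rational(28, 5), Pow(5, Rational(1, 2))), Add(4, 60)) = Add(Mul(Rational(28, 5), Pow(5, Rational(1, 2))), 64) = Add(64, Mul(Rational(28, 5), Pow(5, Rational(1, 2))))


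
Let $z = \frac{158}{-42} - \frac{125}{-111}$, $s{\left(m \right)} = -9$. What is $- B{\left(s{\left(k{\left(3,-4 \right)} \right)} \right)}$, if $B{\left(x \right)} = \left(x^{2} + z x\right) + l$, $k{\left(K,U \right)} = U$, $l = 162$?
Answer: $- \frac{69081}{259} \approx -266.72$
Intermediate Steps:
$z = - \frac{2048}{777}$ ($z = 158 \left(- \frac{1}{42}\right) - - \frac{125}{111} = - \frac{79}{21} + \frac{125}{111} = - \frac{2048}{777} \approx -2.6358$)
$B{\left(x \right)} = 162 + x^{2} - \frac{2048 x}{777}$ ($B{\left(x \right)} = \left(x^{2} - \frac{2048 x}{777}\right) + 162 = 162 + x^{2} - \frac{2048 x}{777}$)
$- B{\left(s{\left(k{\left(3,-4 \right)} \right)} \right)} = - (162 + \left(-9\right)^{2} - - \frac{6144}{259}) = - (162 + 81 + \frac{6144}{259}) = \left(-1\right) \frac{69081}{259} = - \frac{69081}{259}$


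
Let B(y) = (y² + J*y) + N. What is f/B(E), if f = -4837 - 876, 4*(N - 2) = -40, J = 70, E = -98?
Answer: -5713/2736 ≈ -2.0881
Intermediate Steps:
N = -8 (N = 2 + (¼)*(-40) = 2 - 10 = -8)
f = -5713
B(y) = -8 + y² + 70*y (B(y) = (y² + 70*y) - 8 = -8 + y² + 70*y)
f/B(E) = -5713/(-8 + (-98)² + 70*(-98)) = -5713/(-8 + 9604 - 6860) = -5713/2736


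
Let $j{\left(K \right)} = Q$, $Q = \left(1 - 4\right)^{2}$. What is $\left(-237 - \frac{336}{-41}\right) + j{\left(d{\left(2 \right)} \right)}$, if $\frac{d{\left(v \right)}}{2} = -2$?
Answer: $- \frac{9012}{41} \approx -219.8$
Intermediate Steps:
$d{\left(v \right)} = -4$ ($d{\left(v \right)} = 2 \left(-2\right) = -4$)
$Q = 9$ ($Q = \left(-3\right)^{2} = 9$)
$j{\left(K \right)} = 9$
$\left(-237 - \frac{336}{-41}\right) + j{\left(d{\left(2 \right)} \right)} = \left(-237 - \frac{336}{-41}\right) + 9 = \left(-237 - - \frac{336}{41}\right) + 9 = \left(-237 + \frac{336}{41}\right) + 9 = - \frac{9381}{41} + 9 = - \frac{9012}{41}$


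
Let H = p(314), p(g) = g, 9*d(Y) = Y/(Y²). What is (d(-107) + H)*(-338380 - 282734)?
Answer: -62604357478/321 ≈ -1.9503e+8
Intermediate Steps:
d(Y) = 1/(9*Y) (d(Y) = (Y/(Y²))/9 = (Y/Y²)/9 = 1/(9*Y))
H = 314
(d(-107) + H)*(-338380 - 282734) = ((⅑)/(-107) + 314)*(-338380 - 282734) = ((⅑)*(-1/107) + 314)*(-621114) = (-1/963 + 314)*(-621114) = (302381/963)*(-621114) = -62604357478/321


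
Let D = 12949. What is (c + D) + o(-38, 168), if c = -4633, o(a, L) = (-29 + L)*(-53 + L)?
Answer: 24301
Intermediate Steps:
o(a, L) = (-53 + L)*(-29 + L)
(c + D) + o(-38, 168) = (-4633 + 12949) + (1537 + 168² - 82*168) = 8316 + (1537 + 28224 - 13776) = 8316 + 15985 = 24301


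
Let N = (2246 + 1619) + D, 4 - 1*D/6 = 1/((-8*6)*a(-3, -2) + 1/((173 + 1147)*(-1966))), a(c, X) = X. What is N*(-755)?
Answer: -731486964536605/249131519 ≈ -2.9361e+6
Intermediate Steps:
D = 5963585736/249131519 (D = 24 - 6/(-8*6*(-2) + 1/((173 + 1147)*(-1966))) = 24 - 6/(-48*(-2) - 1/1966/1320) = 24 - 6/(96 + (1/1320)*(-1/1966)) = 24 - 6/(96 - 1/2595120) = 24 - 6/249131519/2595120 = 24 - 6*2595120/249131519 = 24 - 15570720/249131519 = 5963585736/249131519 ≈ 23.938)
N = 968856906671/249131519 (N = (2246 + 1619) + 5963585736/249131519 = 3865 + 5963585736/249131519 = 968856906671/249131519 ≈ 3888.9)
N*(-755) = (968856906671/249131519)*(-755) = -731486964536605/249131519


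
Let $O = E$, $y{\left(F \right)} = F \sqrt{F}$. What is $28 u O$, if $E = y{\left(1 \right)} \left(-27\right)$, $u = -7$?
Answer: $5292$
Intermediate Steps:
$y{\left(F \right)} = F^{\frac{3}{2}}$
$E = -27$ ($E = 1^{\frac{3}{2}} \left(-27\right) = 1 \left(-27\right) = -27$)
$O = -27$
$28 u O = 28 \left(-7\right) \left(-27\right) = \left(-196\right) \left(-27\right) = 5292$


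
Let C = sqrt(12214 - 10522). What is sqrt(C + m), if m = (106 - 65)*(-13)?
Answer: sqrt(-533 + 6*sqrt(47)) ≈ 22.178*I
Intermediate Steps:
m = -533 (m = 41*(-13) = -533)
C = 6*sqrt(47) (C = sqrt(1692) = 6*sqrt(47) ≈ 41.134)
sqrt(C + m) = sqrt(6*sqrt(47) - 533) = sqrt(-533 + 6*sqrt(47))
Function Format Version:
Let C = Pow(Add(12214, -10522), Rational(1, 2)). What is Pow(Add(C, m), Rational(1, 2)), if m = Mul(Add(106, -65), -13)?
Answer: Pow(Add(-533, Mul(6, Pow(47, Rational(1, 2)))), Rational(1, 2)) ≈ Mul(22.178, I)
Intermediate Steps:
m = -533 (m = Mul(41, -13) = -533)
C = Mul(6, Pow(47, Rational(1, 2))) (C = Pow(1692, Rational(1, 2)) = Mul(6, Pow(47, Rational(1, 2))) ≈ 41.134)
Pow(Add(C, m), Rational(1, 2)) = Pow(Add(Mul(6, Pow(47, Rational(1, 2))), -533), Rational(1, 2)) = Pow(Add(-533, Mul(6, Pow(47, Rational(1, 2)))), Rational(1, 2))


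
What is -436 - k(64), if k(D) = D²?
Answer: -4532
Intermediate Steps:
-436 - k(64) = -436 - 1*64² = -436 - 1*4096 = -436 - 4096 = -4532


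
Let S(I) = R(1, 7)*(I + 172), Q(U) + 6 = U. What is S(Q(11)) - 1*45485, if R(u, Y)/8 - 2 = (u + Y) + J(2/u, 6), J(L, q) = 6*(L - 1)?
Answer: -22829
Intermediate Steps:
Q(U) = -6 + U
J(L, q) = -6 + 6*L (J(L, q) = 6*(-1 + L) = -6 + 6*L)
R(u, Y) = -32 + 8*Y + 8*u + 96/u (R(u, Y) = 16 + 8*((u + Y) + (-6 + 6*(2/u))) = 16 + 8*((Y + u) + (-6 + 12/u)) = 16 + 8*(-6 + Y + u + 12/u) = 16 + (-48 + 8*Y + 8*u + 96/u) = -32 + 8*Y + 8*u + 96/u)
S(I) = 22016 + 128*I (S(I) = (-32 + 8*7 + 8*1 + 96/1)*(I + 172) = (-32 + 56 + 8 + 96*1)*(172 + I) = (-32 + 56 + 8 + 96)*(172 + I) = 128*(172 + I) = 22016 + 128*I)
S(Q(11)) - 1*45485 = (22016 + 128*(-6 + 11)) - 1*45485 = (22016 + 128*5) - 45485 = (22016 + 640) - 45485 = 22656 - 45485 = -22829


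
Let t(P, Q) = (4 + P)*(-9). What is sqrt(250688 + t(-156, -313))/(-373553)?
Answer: -14*sqrt(1286)/373553 ≈ -0.0013440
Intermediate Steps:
t(P, Q) = -36 - 9*P
sqrt(250688 + t(-156, -313))/(-373553) = sqrt(250688 + (-36 - 9*(-156)))/(-373553) = sqrt(250688 + (-36 + 1404))*(-1/373553) = sqrt(250688 + 1368)*(-1/373553) = sqrt(252056)*(-1/373553) = (14*sqrt(1286))*(-1/373553) = -14*sqrt(1286)/373553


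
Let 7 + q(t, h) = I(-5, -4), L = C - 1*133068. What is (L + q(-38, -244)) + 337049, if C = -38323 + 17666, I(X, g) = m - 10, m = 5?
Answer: 183312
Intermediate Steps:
I(X, g) = -5 (I(X, g) = 5 - 10 = -5)
C = -20657
L = -153725 (L = -20657 - 1*133068 = -20657 - 133068 = -153725)
q(t, h) = -12 (q(t, h) = -7 - 5 = -12)
(L + q(-38, -244)) + 337049 = (-153725 - 12) + 337049 = -153737 + 337049 = 183312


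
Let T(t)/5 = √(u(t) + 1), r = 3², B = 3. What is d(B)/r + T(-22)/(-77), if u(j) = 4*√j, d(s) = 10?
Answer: 10/9 - 5*√(1 + 4*I*√22)/77 ≈ 0.90686 - 0.19366*I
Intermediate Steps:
r = 9
T(t) = 5*√(1 + 4*√t) (T(t) = 5*√(4*√t + 1) = 5*√(1 + 4*√t))
d(B)/r + T(-22)/(-77) = 10/9 + (5*√(1 + 4*√(-22)))/(-77) = 10*(⅑) + (5*√(1 + 4*(I*√22)))*(-1/77) = 10/9 + (5*√(1 + 4*I*√22))*(-1/77) = 10/9 - 5*√(1 + 4*I*√22)/77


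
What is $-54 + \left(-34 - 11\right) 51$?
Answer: $-2349$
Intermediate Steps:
$-54 + \left(-34 - 11\right) 51 = -54 - 2295 = -2349$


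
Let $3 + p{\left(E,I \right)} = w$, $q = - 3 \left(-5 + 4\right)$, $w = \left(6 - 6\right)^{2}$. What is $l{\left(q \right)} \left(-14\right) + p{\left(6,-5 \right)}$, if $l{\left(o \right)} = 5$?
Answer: $-73$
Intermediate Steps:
$w = 0$ ($w = \left(6 - 6\right)^{2} = 0^{2} = 0$)
$q = 3$ ($q = \left(-3\right) \left(-1\right) = 3$)
$p{\left(E,I \right)} = -3$ ($p{\left(E,I \right)} = -3 + 0 = -3$)
$l{\left(q \right)} \left(-14\right) + p{\left(6,-5 \right)} = 5 \left(-14\right) - 3 = -70 - 3 = -73$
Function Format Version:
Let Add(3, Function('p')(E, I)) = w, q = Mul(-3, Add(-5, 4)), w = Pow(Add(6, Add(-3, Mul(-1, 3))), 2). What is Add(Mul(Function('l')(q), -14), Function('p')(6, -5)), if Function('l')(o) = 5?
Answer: -73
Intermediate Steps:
w = 0 (w = Pow(Add(6, Add(-3, -3)), 2) = Pow(Add(6, -6), 2) = Pow(0, 2) = 0)
q = 3 (q = Mul(-3, -1) = 3)
Function('p')(E, I) = -3 (Function('p')(E, I) = Add(-3, 0) = -3)
Add(Mul(Function('l')(q), -14), Function('p')(6, -5)) = Add(Mul(5, -14), -3) = Add(-70, -3) = -73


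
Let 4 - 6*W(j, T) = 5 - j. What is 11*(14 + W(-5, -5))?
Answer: 143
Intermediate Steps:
W(j, T) = -⅙ + j/6 (W(j, T) = ⅔ - (5 - j)/6 = ⅔ + (-⅚ + j/6) = -⅙ + j/6)
11*(14 + W(-5, -5)) = 11*(14 + (-⅙ + (⅙)*(-5))) = 11*(14 + (-⅙ - ⅚)) = 11*(14 - 1) = 11*13 = 143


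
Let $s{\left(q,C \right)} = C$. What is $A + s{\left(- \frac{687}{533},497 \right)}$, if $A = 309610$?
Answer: $310107$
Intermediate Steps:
$A + s{\left(- \frac{687}{533},497 \right)} = 309610 + 497 = 310107$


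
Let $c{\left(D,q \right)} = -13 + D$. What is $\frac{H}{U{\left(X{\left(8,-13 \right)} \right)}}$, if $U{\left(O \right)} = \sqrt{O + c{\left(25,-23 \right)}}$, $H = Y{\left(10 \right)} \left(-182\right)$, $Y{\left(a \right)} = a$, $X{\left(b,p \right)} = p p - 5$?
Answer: $- \frac{455 \sqrt{11}}{11} \approx -137.19$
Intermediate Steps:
$X{\left(b,p \right)} = -5 + p^{2}$ ($X{\left(b,p \right)} = p^{2} - 5 = -5 + p^{2}$)
$H = -1820$ ($H = 10 \left(-182\right) = -1820$)
$U{\left(O \right)} = \sqrt{12 + O}$ ($U{\left(O \right)} = \sqrt{O + \left(-13 + 25\right)} = \sqrt{O + 12} = \sqrt{12 + O}$)
$\frac{H}{U{\left(X{\left(8,-13 \right)} \right)}} = - \frac{1820}{\sqrt{12 - \left(5 - \left(-13\right)^{2}\right)}} = - \frac{1820}{\sqrt{12 + \left(-5 + 169\right)}} = - \frac{1820}{\sqrt{12 + 164}} = - \frac{1820}{\sqrt{176}} = - \frac{1820}{4 \sqrt{11}} = - 1820 \frac{\sqrt{11}}{44} = - \frac{455 \sqrt{11}}{11}$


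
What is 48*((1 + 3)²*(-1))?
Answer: -768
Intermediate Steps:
48*((1 + 3)²*(-1)) = 48*(4²*(-1)) = 48*(16*(-1)) = 48*(-16) = -768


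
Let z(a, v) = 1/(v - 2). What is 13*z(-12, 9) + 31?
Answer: 230/7 ≈ 32.857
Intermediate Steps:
z(a, v) = 1/(-2 + v)
13*z(-12, 9) + 31 = 13/(-2 + 9) + 31 = 13/7 + 31 = 230/7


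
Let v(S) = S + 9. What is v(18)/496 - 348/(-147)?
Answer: 58859/24304 ≈ 2.4218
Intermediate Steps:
v(S) = 9 + S
v(18)/496 - 348/(-147) = (9 + 18)/496 - 348/(-147) = 27*(1/496) - 348*(-1/147) = 27/496 + 116/49 = 58859/24304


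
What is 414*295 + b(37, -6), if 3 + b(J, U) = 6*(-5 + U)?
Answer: 122061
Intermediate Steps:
b(J, U) = -33 + 6*U (b(J, U) = -3 + 6*(-5 + U) = -3 + (-30 + 6*U) = -33 + 6*U)
414*295 + b(37, -6) = 414*295 + (-33 + 6*(-6)) = 122130 + (-33 - 36) = 122130 - 69 = 122061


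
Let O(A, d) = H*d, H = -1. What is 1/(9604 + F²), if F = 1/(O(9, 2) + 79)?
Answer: 5929/56942117 ≈ 0.00010412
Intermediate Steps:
O(A, d) = -d
F = 1/77 (F = 1/(-1*2 + 79) = 1/(-2 + 79) = 1/77 ≈ 0.012987)
1/(9604 + F²) = 1/(9604 + (1/77)²) = 1/(9604 + 1/5929) = 1/(56942117/5929) = 5929/56942117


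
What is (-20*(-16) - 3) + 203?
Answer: 520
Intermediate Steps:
(-20*(-16) - 3) + 203 = (320 - 3) + 203 = 317 + 203 = 520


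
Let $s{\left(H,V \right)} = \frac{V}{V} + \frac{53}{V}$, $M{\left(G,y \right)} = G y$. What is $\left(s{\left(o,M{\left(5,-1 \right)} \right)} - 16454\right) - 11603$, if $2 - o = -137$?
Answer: $- \frac{140333}{5} \approx -28067.0$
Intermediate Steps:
$o = 139$ ($o = 2 - -137 = 2 + 137 = 139$)
$s{\left(H,V \right)} = 1 + \frac{53}{V}$
$\left(s{\left(o,M{\left(5,-1 \right)} \right)} - 16454\right) - 11603 = \left(\frac{53 + 5 \left(-1\right)}{5 \left(-1\right)} - 16454\right) - 11603 = \left(\frac{53 - 5}{-5} - 16454\right) - 11603 = \left(\left(- \frac{1}{5}\right) 48 - 16454\right) - 11603 = \left(- \frac{48}{5} - 16454\right) - 11603 = - \frac{82318}{5} - 11603 = - \frac{140333}{5}$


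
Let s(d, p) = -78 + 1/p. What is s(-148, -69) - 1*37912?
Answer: -2621311/69 ≈ -37990.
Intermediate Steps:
s(-148, -69) - 1*37912 = (-78 + 1/(-69)) - 1*37912 = (-78 - 1/69) - 37912 = -5383/69 - 37912 = -2621311/69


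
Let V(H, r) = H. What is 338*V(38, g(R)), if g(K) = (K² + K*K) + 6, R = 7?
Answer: 12844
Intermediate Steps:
g(K) = 6 + 2*K² (g(K) = (K² + K²) + 6 = 2*K² + 6 = 6 + 2*K²)
338*V(38, g(R)) = 338*38 = 12844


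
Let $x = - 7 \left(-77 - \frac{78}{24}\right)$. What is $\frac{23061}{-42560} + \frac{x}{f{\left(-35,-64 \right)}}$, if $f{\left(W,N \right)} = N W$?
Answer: $- \frac{49551}{170240} \approx -0.29107$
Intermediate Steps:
$x = \frac{2247}{4}$ ($x = - 7 \left(-77 - \frac{13}{4}\right) = \left(-7\right) \left(- \frac{321}{4}\right) = \frac{2247}{4} \approx 561.75$)
$\frac{23061}{-42560} + \frac{x}{f{\left(-35,-64 \right)}} = \frac{23061}{-42560} + \frac{2247}{4 \left(\left(-64\right) \left(-35\right)\right)} = 23061 \left(- \frac{1}{42560}\right) + \frac{2247}{4 \cdot 2240} = - \frac{23061}{42560} + \frac{2247}{4} \cdot \frac{1}{2240} = - \frac{23061}{42560} + \frac{321}{1280} = - \frac{49551}{170240}$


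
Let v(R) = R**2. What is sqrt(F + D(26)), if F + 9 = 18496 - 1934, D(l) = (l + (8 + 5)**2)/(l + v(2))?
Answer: sqrt(66238)/2 ≈ 128.68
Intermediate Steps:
D(l) = (169 + l)/(4 + l) (D(l) = (l + (8 + 5)**2)/(l + 2**2) = (l + 13**2)/(l + 4) = (l + 169)/(4 + l) = (169 + l)/(4 + l))
F = 16553 (F = -9 + (18496 - 1934) = -9 + 16562 = 16553)
sqrt(F + D(26)) = sqrt(16553 + (169 + 26)/(4 + 26)) = sqrt(16553 + 195/30) = sqrt(16553 + (1/30)*195) = sqrt(16553 + 13/2) = sqrt(33119/2) = sqrt(66238)/2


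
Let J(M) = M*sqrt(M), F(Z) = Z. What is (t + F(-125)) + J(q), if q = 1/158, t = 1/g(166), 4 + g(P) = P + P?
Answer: -40999/328 + sqrt(158)/24964 ≈ -125.00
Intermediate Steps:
g(P) = -4 + 2*P (g(P) = -4 + (P + P) = -4 + 2*P)
t = 1/328 (t = 1/(-4 + 2*166) = 1/(-4 + 332) = 1/328 ≈ 0.0030488)
q = 1/158 ≈ 0.0063291
J(M) = M**(3/2)
(t + F(-125)) + J(q) = (1/328 - 125) + (1/158)**(3/2) = -40999/328 + sqrt(158)/24964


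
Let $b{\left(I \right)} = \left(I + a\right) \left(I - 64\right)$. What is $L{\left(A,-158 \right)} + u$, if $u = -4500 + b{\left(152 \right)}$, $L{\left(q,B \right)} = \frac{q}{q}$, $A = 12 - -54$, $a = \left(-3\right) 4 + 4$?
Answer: $8173$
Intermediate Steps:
$a = -8$ ($a = -12 + 4 = -8$)
$b{\left(I \right)} = \left(-64 + I\right) \left(-8 + I\right)$ ($b{\left(I \right)} = \left(I - 8\right) \left(I - 64\right) = \left(-8 + I\right) \left(-64 + I\right) = \left(-64 + I\right) \left(-8 + I\right)$)
$A = 66$ ($A = 12 + 54 = 66$)
$L{\left(q,B \right)} = 1$
$u = 8172$ ($u = -4500 + \left(512 + 152^{2} - 10944\right) = -4500 + \left(512 + 23104 - 10944\right) = -4500 + 12672 = 8172$)
$L{\left(A,-158 \right)} + u = 1 + 8172 = 8173$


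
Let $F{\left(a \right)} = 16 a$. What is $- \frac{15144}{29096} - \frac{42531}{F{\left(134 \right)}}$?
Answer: $- \frac{158743839}{7797728} \approx -20.358$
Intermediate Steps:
$- \frac{15144}{29096} - \frac{42531}{F{\left(134 \right)}} = - \frac{15144}{29096} - \frac{42531}{16 \cdot 134} = \left(-15144\right) \frac{1}{29096} - \frac{42531}{2144} = - \frac{1893}{3637} - \frac{42531}{2144} = - \frac{158743839}{7797728}$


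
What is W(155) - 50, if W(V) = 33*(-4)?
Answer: -182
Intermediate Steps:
W(V) = -132
W(155) - 50 = -132 - 50 = -182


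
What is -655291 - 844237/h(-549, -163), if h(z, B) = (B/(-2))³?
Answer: -2837906286273/4330747 ≈ -6.5529e+5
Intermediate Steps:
h(z, B) = -B³/8 (h(z, B) = (B*(-½))³ = (-B/2)³ = -B³/8)
-655291 - 844237/h(-549, -163) = -655291 - 844237/((-⅛*(-163)³)) = -655291 - 844237/((-⅛*(-4330747))) = -655291 - 844237/4330747/8 = -655291 - 844237*8/4330747 = -655291 - 6753896/4330747 = -2837906286273/4330747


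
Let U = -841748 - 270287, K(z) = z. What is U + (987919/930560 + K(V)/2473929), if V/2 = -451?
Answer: -2560057111382739769/2302139370240 ≈ -1.1120e+6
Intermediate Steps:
V = -902 (V = 2*(-451) = -902)
U = -1112035
U + (987919/930560 + K(V)/2473929) = -1112035 + (987919/930560 - 902/2473929) = -1112035 + 2443202098631/2302139370240 = -2560057111382739769/2302139370240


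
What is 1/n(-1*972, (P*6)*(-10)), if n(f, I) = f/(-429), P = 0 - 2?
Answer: 143/324 ≈ 0.44136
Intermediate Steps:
P = -2
n(f, I) = -f/429 (n(f, I) = f*(-1/429) = -f/429)
1/n(-1*972, (P*6)*(-10)) = 1/(-(-1)*972/429) = 1/(-1/429*(-972)) = 1/(324/143) = 143/324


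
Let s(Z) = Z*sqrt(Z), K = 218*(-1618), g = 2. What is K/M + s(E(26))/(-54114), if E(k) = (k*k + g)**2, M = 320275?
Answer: -16639639338056/2888560225 ≈ -5760.5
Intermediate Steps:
K = -352724
E(k) = (2 + k**2)**2 (E(k) = (k*k + 2)**2 = (k**2 + 2)**2 = (2 + k**2)**2)
s(Z) = Z**(3/2)
K/M + s(E(26))/(-54114) = -352724/320275 + ((2 + 26**2)**2)**(3/2)/(-54114) = -352724*1/320275 + ((2 + 676)**2)**(3/2)*(-1/54114) = -352724/320275 + (678**2)**(3/2)*(-1/54114) = -352724/320275 + 459684**(3/2)*(-1/54114) = -352724/320275 + 311665752*(-1/54114) = -352724/320275 - 51944292/9019 = -16639639338056/2888560225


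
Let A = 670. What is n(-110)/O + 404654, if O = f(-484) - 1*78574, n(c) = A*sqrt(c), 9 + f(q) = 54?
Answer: 404654 - 670*I*sqrt(110)/78529 ≈ 4.0465e+5 - 0.089483*I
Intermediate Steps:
f(q) = 45 (f(q) = -9 + 54 = 45)
n(c) = 670*sqrt(c)
O = -78529 (O = 45 - 1*78574 = 45 - 78574 = -78529)
n(-110)/O + 404654 = (670*sqrt(-110))/(-78529) + 404654 = (670*(I*sqrt(110)))*(-1/78529) + 404654 = (670*I*sqrt(110))*(-1/78529) + 404654 = -670*I*sqrt(110)/78529 + 404654 = 404654 - 670*I*sqrt(110)/78529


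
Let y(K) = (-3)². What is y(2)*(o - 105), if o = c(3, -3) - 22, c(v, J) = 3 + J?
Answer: -1143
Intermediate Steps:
o = -22 (o = (3 - 3) - 22 = 0 - 22 = -22)
y(K) = 9
y(2)*(o - 105) = 9*(-22 - 105) = 9*(-127) = -1143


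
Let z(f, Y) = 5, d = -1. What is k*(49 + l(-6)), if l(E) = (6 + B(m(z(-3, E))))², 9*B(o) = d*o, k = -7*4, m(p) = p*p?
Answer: -134680/81 ≈ -1662.7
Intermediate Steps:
m(p) = p²
k = -28
B(o) = -o/9 (B(o) = (-o)/9 = -o/9)
l(E) = 841/81 (l(E) = (6 - ⅑*5²)² = (6 - ⅑*25)² = (6 - 25/9)² = (29/9)² = 841/81)
k*(49 + l(-6)) = -28*(49 + 841/81) = -28*4810/81 = -134680/81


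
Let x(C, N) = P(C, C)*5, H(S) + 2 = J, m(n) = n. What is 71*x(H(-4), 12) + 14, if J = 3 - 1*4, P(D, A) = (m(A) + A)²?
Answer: 12794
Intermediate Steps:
P(D, A) = 4*A² (P(D, A) = (A + A)² = (2*A)² = 4*A²)
J = -1 (J = 3 - 4 = -1)
H(S) = -3 (H(S) = -2 - 1 = -3)
x(C, N) = 20*C² (x(C, N) = (4*C²)*5 = 20*C²)
71*x(H(-4), 12) + 14 = 71*(20*(-3)²) + 14 = 71*(20*9) + 14 = 71*180 + 14 = 12780 + 14 = 12794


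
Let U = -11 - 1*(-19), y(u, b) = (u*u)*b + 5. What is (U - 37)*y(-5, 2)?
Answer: -1595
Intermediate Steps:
y(u, b) = 5 + b*u² (y(u, b) = u²*b + 5 = b*u² + 5 = 5 + b*u²)
U = 8 (U = -11 + 19 = 8)
(U - 37)*y(-5, 2) = (8 - 37)*(5 + 2*(-5)²) = -29*(5 + 2*25) = -29*(5 + 50) = -29*55 = -1595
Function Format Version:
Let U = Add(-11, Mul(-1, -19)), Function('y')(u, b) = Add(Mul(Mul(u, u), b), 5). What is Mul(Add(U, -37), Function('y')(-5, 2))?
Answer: -1595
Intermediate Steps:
Function('y')(u, b) = Add(5, Mul(b, Pow(u, 2))) (Function('y')(u, b) = Add(Mul(Pow(u, 2), b), 5) = Add(Mul(b, Pow(u, 2)), 5) = Add(5, Mul(b, Pow(u, 2))))
U = 8 (U = Add(-11, 19) = 8)
Mul(Add(U, -37), Function('y')(-5, 2)) = Mul(Add(8, -37), Add(5, Mul(2, Pow(-5, 2)))) = Mul(-29, Add(5, Mul(2, 25))) = Mul(-29, Add(5, 50)) = Mul(-29, 55) = -1595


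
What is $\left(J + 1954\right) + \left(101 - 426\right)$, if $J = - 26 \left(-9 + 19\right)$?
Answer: $1369$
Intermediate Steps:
$J = -260$ ($J = \left(-26\right) 10 = -260$)
$\left(J + 1954\right) + \left(101 - 426\right) = \left(-260 + 1954\right) + \left(101 - 426\right) = 1694 + \left(101 - 426\right) = 1694 - 325 = 1369$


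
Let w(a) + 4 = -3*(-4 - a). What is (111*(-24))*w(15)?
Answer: -141192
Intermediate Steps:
w(a) = 8 + 3*a (w(a) = -4 - 3*(-4 - a) = -4 + (12 + 3*a) = 8 + 3*a)
(111*(-24))*w(15) = (111*(-24))*(8 + 3*15) = -2664*(8 + 45) = -2664*53 = -141192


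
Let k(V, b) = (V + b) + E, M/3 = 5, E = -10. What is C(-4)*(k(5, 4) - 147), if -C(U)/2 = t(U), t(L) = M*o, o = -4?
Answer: -17760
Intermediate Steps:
M = 15 (M = 3*5 = 15)
k(V, b) = -10 + V + b (k(V, b) = (V + b) - 10 = -10 + V + b)
t(L) = -60 (t(L) = 15*(-4) = -60)
C(U) = 120 (C(U) = -2*(-60) = 120)
C(-4)*(k(5, 4) - 147) = 120*((-10 + 5 + 4) - 147) = 120*(-1 - 147) = 120*(-148) = -17760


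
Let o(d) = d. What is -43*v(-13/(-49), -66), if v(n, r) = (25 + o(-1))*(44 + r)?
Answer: 22704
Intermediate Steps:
v(n, r) = 1056 + 24*r (v(n, r) = (25 - 1)*(44 + r) = 24*(44 + r) = 1056 + 24*r)
-43*v(-13/(-49), -66) = -43*(1056 + 24*(-66)) = -43*(1056 - 1584) = -43*(-528) = 22704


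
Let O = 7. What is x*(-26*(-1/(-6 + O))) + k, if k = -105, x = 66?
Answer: 1611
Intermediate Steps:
x*(-26*(-1/(-6 + O))) + k = 66*(-26*(-1/(-6 + 7))) - 105 = 66*(-26/(1*(-1))) - 105 = 66*(-26/(-1)) - 105 = 66*(-26*(-1)) - 105 = 66*26 - 105 = 1716 - 105 = 1611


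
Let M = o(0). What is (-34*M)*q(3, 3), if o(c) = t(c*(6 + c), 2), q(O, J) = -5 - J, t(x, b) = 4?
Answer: 1088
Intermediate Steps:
o(c) = 4
M = 4
(-34*M)*q(3, 3) = (-34*4)*(-5 - 1*3) = -136*(-5 - 3) = -136*(-8) = 1088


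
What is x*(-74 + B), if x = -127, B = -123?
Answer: 25019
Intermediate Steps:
x*(-74 + B) = -127*(-74 - 123) = -127*(-197) = 25019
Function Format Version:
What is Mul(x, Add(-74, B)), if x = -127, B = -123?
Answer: 25019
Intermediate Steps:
Mul(x, Add(-74, B)) = Mul(-127, Add(-74, -123)) = Mul(-127, -197) = 25019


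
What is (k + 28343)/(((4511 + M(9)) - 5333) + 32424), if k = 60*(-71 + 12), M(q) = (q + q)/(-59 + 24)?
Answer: 868105/1106052 ≈ 0.78487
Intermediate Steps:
M(q) = -2*q/35 (M(q) = (2*q)/(-35) = (2*q)*(-1/35) = -2*q/35)
k = -3540 (k = 60*(-59) = -3540)
(k + 28343)/(((4511 + M(9)) - 5333) + 32424) = (-3540 + 28343)/(((4511 - 2/35*9) - 5333) + 32424) = 24803/(((4511 - 18/35) - 5333) + 32424) = 24803/((157867/35 - 5333) + 32424) = 24803/(-28788/35 + 32424) = 24803/(1106052/35) = 24803*(35/1106052) = 868105/1106052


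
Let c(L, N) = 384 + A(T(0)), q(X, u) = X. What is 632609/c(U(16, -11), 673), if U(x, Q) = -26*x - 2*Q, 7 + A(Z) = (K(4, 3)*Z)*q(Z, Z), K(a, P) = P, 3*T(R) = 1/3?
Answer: 17080443/10180 ≈ 1677.8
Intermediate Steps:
T(R) = 1/9 (T(R) = (1/3)/3 = (1/3)*(1/3) = 1/9)
A(Z) = -7 + 3*Z**2 (A(Z) = -7 + (3*Z)*Z = -7 + 3*Z**2)
c(L, N) = 10180/27 (c(L, N) = 384 + (-7 + 3*(1/9)**2) = 384 + (-7 + 3*(1/81)) = 384 + (-7 + 1/27) = 384 - 188/27 = 10180/27)
632609/c(U(16, -11), 673) = 632609/(10180/27) = 632609*(27/10180) = 17080443/10180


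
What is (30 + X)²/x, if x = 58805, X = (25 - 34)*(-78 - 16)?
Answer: 767376/58805 ≈ 13.049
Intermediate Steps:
X = 846 (X = -9*(-94) = 846)
(30 + X)²/x = (30 + 846)²/58805 = 876²*(1/58805) = 767376*(1/58805) = 767376/58805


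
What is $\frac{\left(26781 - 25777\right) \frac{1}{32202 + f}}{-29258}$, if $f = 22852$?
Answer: $- \frac{251}{402692483} \approx -6.233 \cdot 10^{-7}$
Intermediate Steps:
$\frac{\left(26781 - 25777\right) \frac{1}{32202 + f}}{-29258} = \frac{\left(26781 - 25777\right) \frac{1}{32202 + 22852}}{-29258} = \frac{1004}{55054} \left(- \frac{1}{29258}\right) = 1004 \cdot \frac{1}{55054} \left(- \frac{1}{29258}\right) = \frac{502}{27527} \left(- \frac{1}{29258}\right) = - \frac{251}{402692483}$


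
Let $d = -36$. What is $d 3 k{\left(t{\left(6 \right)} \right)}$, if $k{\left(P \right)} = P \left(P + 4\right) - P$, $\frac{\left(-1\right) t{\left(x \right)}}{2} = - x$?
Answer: $-19440$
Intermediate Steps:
$t{\left(x \right)} = 2 x$ ($t{\left(x \right)} = - 2 \left(- x\right) = 2 x$)
$k{\left(P \right)} = - P + P \left(4 + P\right)$ ($k{\left(P \right)} = P \left(4 + P\right) - P = - P + P \left(4 + P\right)$)
$d 3 k{\left(t{\left(6 \right)} \right)} = \left(-36\right) 3 \cdot 2 \cdot 6 \left(3 + 2 \cdot 6\right) = - 108 \cdot 12 \left(3 + 12\right) = - 108 \cdot 12 \cdot 15 = \left(-108\right) 180 = -19440$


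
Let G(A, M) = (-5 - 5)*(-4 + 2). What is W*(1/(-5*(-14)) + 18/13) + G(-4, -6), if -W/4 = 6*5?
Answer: -13456/91 ≈ -147.87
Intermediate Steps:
G(A, M) = 20 (G(A, M) = -10*(-2) = 20)
W = -120 (W = -24*5 = -4*30 = -120)
W*(1/(-5*(-14)) + 18/13) + G(-4, -6) = -120*(1/(-5*(-14)) + 18/13) + 20 = -120*(-⅕*(-1/14) + 18*(1/13)) + 20 = -120*(1/70 + 18/13) + 20 = -120*1273/910 + 20 = -15276/91 + 20 = -13456/91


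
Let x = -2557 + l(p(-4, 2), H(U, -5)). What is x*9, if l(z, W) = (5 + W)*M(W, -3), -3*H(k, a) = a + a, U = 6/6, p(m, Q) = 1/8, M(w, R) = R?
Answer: -23238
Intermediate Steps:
p(m, Q) = 1/8
U = 1 (U = 6*(1/6) = 1)
H(k, a) = -2*a/3 (H(k, a) = -(a + a)/3 = -2*a/3)
l(z, W) = -15 - 3*W (l(z, W) = (5 + W)*(-3) = -15 - 3*W)
x = -2582 (x = -2557 + (-15 - (-2)*(-5)) = -2557 + (-15 - 3*10/3) = -2557 + (-15 - 10) = -2557 - 25 = -2582)
x*9 = -2582*9 = -23238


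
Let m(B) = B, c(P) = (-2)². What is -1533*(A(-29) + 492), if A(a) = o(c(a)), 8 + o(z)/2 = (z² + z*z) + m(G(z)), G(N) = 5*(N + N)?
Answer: -950460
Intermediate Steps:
G(N) = 10*N (G(N) = 5*(2*N) = 10*N)
c(P) = 4
o(z) = -16 + 4*z² + 20*z (o(z) = -16 + 2*((z² + z*z) + 10*z) = -16 + 2*((z² + z²) + 10*z) = -16 + 2*(2*z² + 10*z) = -16 + (4*z² + 20*z) = -16 + 4*z² + 20*z)
A(a) = 128 (A(a) = -16 + 4*4² + 20*4 = -16 + 4*16 + 80 = -16 + 64 + 80 = 128)
-1533*(A(-29) + 492) = -1533*(128 + 492) = -1533*620 = -950460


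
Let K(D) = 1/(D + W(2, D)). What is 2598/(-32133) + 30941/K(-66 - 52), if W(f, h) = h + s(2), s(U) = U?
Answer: -77549718800/10711 ≈ -7.2402e+6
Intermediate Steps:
W(f, h) = 2 + h (W(f, h) = h + 2 = 2 + h)
K(D) = 1/(2 + 2*D) (K(D) = 1/(D + (2 + D)) = 1/(2 + 2*D))
2598/(-32133) + 30941/K(-66 - 52) = 2598/(-32133) + 30941/((1/(2*(1 + (-66 - 52))))) = 2598*(-1/32133) + 30941/((1/(2*(1 - 118)))) = -866/10711 + 30941/(((½)/(-117))) = -866/10711 + 30941/(((½)*(-1/117))) = -866/10711 + 30941/(-1/234) = -866/10711 + 30941*(-234) = -866/10711 - 7240194 = -77549718800/10711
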